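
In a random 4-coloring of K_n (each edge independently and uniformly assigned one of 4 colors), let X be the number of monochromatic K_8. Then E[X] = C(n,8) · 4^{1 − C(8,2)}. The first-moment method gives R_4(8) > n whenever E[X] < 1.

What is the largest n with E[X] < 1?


We need C(n, 8) · 4^{1 − 28} < 1, i.e. C(n, 8) < 4^{28 − 1} = 18014398509481984.
Check values of n near the boundary:
  n = 404: C(404, 8) = 16415071523485570; 16415071523485570 < 18014398509481984? YES
  n = 405: C(405, 8) = 16745853821188050; 16745853821188050 < 18014398509481984? YES
  n = 406: C(406, 8) = 17082453897995850; 17082453897995850 < 18014398509481984? YES
  n = 407: C(407, 8) = 17424959239309050; 17424959239309050 < 18014398509481984? YES
  n = 408: C(408, 8) = 17773458424095231; 17773458424095231 < 18014398509481984? YES
  n = 409: C(409, 8) = 18128041135797879; 18128041135797879 < 18014398509481984? NO
  n = 410: C(410, 8) = 18488798173326195; 18488798173326195 < 18014398509481984? NO
The largest n with C(n, 8) < 18014398509481984 is n = 408 (where E[X] = 17773458424095231/18014398509481984 ≈ 0.9866). Hence R_4(8) > 408, i.e. R_4(8) ≥ 409.

Largest n = 408; hence R_4(8) > 408.


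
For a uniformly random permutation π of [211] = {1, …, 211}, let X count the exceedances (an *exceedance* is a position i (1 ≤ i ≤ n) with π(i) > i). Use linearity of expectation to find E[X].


Write X = Σ_{i=1}^{211} X_i, where X_i = 1_{π(i) > i}.
For each fixed i, π(i) is uniform over {1, …, 211} (marginal of a uniform permutation), so P[π(i) > i] = (n − i)/n. Summing: Σ_{i=1}^{211} (n − i)/n = (0 + 1 + … + 210)/211 = 211(211 − 1)/(2·211) = (211 − 1)/2.
Hence E[X] = Σ_{i=1}^{211} (211 − i)/211 = 105 ≈ 105.000.

E[X] = 105 = 105.000.


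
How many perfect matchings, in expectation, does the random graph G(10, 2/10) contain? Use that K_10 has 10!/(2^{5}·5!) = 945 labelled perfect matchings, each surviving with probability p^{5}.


K_10 has 10!/(2^{5}·5!) = 945 labelled perfect matchings.
For each such perfect matching H, let X_H = 1 if all 5 edges of H are present in G. Then P[X_H = 1] = p^{5} = (1/5)^{5} = 1/3125.
By linearity of expectation: E[X] = Σ_H E[X_H] = 945 · p^{5} = 945 · 1/3125 = 189/625.
Numerically: E[X] ≈ 0.3024.

E[X] = 945 · (1/5)^{5} = 189/625 ≈ 0.3024.


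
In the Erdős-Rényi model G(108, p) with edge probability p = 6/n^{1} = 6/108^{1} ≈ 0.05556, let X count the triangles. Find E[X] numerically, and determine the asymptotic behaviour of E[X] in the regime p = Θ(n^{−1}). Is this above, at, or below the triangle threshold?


Number of potential triangles: C(108, 3) = 204156.
Each occurs with probability p³ ≈ (0.05556)³ ≈ 1.714678e-04.
By linearity: E[X] = C(108, 3)·p³ ≈ 204156 · 1.714678e-04 ≈ 35.0062.
Here α = 1, so p = 6/n is exactly at the triangle threshold p ~ 1/n. Asymptotically E[X] → c³/6 = 6³/6 = 36 ≈ 36.0000, a bounded constant. In this regime the triangle count is asymptotically Poisson(c³/6).

E[X] ≈ 35.0062; in regime p = Θ(1/n^{1}) E[X] stays bounded (at the triangle threshold p ~ 1/n).


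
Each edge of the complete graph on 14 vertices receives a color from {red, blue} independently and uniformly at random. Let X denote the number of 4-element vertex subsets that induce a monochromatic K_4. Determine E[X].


Let X = Σ_S X_S over the C(14, 4) = 1001 subsets S of size 4, where X_S = 1 if the K_4 on S is monochromatic.
For a fixed S, the K_4 on S has C(4, 2) = 6 edges. P[all 6 edges red] = (1/2)^6, and likewise for blue, so P[monochromatic] = 2·(1/2)^6 = 2^{1 − 6} = 1/32.
By linearity of expectation: E[X] = C(14, 4) · 2^{1 − 6} = 1001 · 1/32 = 1001/32.
Numerically: E[X] ≈ 31.2812.

E[X] = C(14,4)·2^(1−C(4,2)) = 1001/32 ≈ 31.2812.


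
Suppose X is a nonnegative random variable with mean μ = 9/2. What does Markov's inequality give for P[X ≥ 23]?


μ = E[X] = 9/2, a = 23.
Markov: P[X ≥ 23] ≤ μ/a = (9/2)/23 = 9/46.
Numerically: ≈ 0.196.
(Since a = 23 > μ = 4.500, the bound 9/46 is < 1 and informative.)

P[X ≥ 23] ≤ 9/46 ≈ 0.196.


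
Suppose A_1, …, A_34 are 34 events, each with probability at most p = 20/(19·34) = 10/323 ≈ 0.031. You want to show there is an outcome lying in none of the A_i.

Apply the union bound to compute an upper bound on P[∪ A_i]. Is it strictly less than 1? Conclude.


Union bound: P[∪_{i=1}^{34} A_i] ≤ Σ_i P[A_i] ≤ 34·p = 34·(10/323) = 20/19.
Numerically: 20/19 ≈ 1.053.
Is 20/19 < 1? NO.
Since the bound 20/19 is ≥ 1, the union bound is uninformative here; it does NOT by itself certify existence.

34·p = 20/19 ≈ 1.053; existence NOT certified by the union bound.


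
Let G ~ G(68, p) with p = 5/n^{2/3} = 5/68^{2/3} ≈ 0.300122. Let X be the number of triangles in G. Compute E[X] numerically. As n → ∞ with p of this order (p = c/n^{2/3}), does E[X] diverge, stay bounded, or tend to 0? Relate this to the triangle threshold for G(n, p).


Number of potential triangles: C(68, 3) = 50116.
Each occurs with probability p³ ≈ (0.300122)³ ≈ 2.70328720e-02.
By linearity: E[X] = C(68, 3)·p³ ≈ 50116 · 2.70328720e-02 ≈ 1354.779412.
Since α = 2/3 < 1, p = c/n^{2/3} ≫ 1/n is above the triangle threshold p ~ 1/n. Asymptotically E[X] ~ (c³/6)·n^{3(1−α)} = (5³/6)·n^{1} → ∞; triangles are abundant w.h.p.

E[X] ≈ 1354.779412; in regime p = Θ(1/n^{2/3}) E[X] diverges (above the triangle threshold p ~ 1/n).


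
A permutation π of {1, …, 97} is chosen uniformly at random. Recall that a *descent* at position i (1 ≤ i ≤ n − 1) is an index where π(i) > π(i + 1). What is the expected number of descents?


Write X = Σ X_I over i = 1, …, 96, with X_I the indicator of one descent.
There are 96 indicators.
For each fixed i, the pair (π(i), π(i+1)) is a uniformly random ordered pair of distinct values from {1, …, 97}; by symmetry P[π(i) > π(i+1)] = 1/2.
By linearity: E[X] = 96 · (1/2) = (97 − 1) · (1/2) = 48 ≈ 48.000000.

E[X] = 48 = 48.000000.


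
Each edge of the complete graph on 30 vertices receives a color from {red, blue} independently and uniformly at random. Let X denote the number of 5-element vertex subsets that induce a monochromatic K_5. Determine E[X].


Let X = Σ_S X_S over the C(30, 5) = 142506 subsets S of size 5, where X_S = 1 if the K_5 on S is monochromatic.
For a fixed S, the K_5 on S has C(5, 2) = 10 edges. P[all 10 edges red] = (1/2)^10, and likewise for blue, so P[monochromatic] = 2·(1/2)^10 = 2^{1 − 10} = 1/512.
Summing: E[X] = C(30, 5) · 2^{1 − 10} = 142506 · 1/512 = 71253/256.
Numerically: E[X] ≈ 278.33203.

E[X] = C(30,5)·2^(1−C(5,2)) = 71253/256 ≈ 278.33203.


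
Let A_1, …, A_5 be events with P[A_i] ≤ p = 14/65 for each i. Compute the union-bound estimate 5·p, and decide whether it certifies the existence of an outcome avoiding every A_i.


Union bound: P[∪_{i=1}^{5} A_i] ≤ Σ_i P[A_i] ≤ 5·p = 5·(14/65) = 14/13.
Numerically: 14/13 ≈ 1.077.
Is 14/13 < 1? NO.
Since the bound 14/13 is ≥ 1, the union bound is uninformative here; it does NOT by itself certify existence.

5·p = 14/13 ≈ 1.077; existence NOT certified by the union bound.


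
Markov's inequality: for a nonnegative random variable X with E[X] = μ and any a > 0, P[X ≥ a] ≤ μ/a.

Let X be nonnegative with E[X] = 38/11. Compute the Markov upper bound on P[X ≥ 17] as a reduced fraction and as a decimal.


μ = E[X] = 38/11, a = 17.
Markov: P[X ≥ 17] ≤ μ/a = (38/11)/17 = 38/187.
Numerically: ≈ 0.203209.
(Since a = 17 > μ = 3.454545, the bound 38/187 is < 1 and informative.)

P[X ≥ 17] ≤ 38/187 ≈ 0.203209.


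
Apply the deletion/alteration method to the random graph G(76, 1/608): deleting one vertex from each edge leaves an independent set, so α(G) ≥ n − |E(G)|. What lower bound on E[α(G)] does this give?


E[|E(G)|] = C(76, 2)·p = 2850 · (1/608) = 75/16.
E[α(G)] ≥ n − E[|E(G)|] = 76 − 75/16 = 1141/16.
Numerically: ≈ 71.312500.
(This is only a lower bound; the true E[α(G)] may be larger.)

E[α(G)] ≥ 1141/16 ≈ 71.312500.


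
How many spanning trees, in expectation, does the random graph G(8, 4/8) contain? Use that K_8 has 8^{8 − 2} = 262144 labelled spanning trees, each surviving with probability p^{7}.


K_8 has 8^{8 − 2} = 262144 labelled spanning trees.
For each such spanning tree H, let X_H = 1 if all 7 edges of H are present in G. Then P[X_H = 1] = p^{7} = (1/2)^{7} = 1/128.
By linearity: E[X] = Σ_H E[X_H] = 262144 · p^{7} = 262144 · 1/128 = 2048.
Numerically: E[X] ≈ 2048.

E[X] = 262144 · (1/2)^{7} = 2048 ≈ 2048.


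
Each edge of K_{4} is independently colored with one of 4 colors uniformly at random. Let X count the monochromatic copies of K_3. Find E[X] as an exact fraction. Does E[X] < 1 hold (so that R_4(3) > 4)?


E[X] = C(4, 3) · 4^{1 − 3} = 4 · 4^{−2} = 4/16.
As a reduced fraction: E[X] = 1/4 ≈ 0.25000.
Is E[X] < 1? YES.
Since E[X] < 1, there exists a 4-coloring of K_{4} with no monochromatic K_3; hence R_4(3) > 4.

E[X] = 1/4 ≈ 0.25000; E[X] < 1, so R_4(3) > 4.


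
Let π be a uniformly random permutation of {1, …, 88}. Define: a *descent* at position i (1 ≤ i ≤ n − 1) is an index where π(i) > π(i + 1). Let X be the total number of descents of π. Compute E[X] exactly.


Write X = Σ X_I over i = 1, …, 87, with X_I the indicator of one descent.
There are 87 indicators.
For each fixed i, the pair (π(i), π(i+1)) is a uniformly random ordered pair of distinct values from {1, …, 88}; by symmetry P[π(i) > π(i+1)] = 1/2.
By linearity: E[X] = 87 · (1/2) = (88 − 1) · (1/2) = 87/2 ≈ 43.5000.

E[X] = 87/2 = 43.5000.


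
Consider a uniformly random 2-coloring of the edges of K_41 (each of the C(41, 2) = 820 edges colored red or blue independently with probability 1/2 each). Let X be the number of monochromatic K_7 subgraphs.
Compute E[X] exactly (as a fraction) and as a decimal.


Let X = Σ_S X_S over the C(41, 7) = 22481940 subsets S of size 7, where X_S = 1 if the K_7 on S is monochromatic.
For a fixed S, the K_7 on S has C(7, 2) = 21 edges. P[all 21 edges red] = (1/2)^21, and likewise for blue, so P[monochromatic] = 2·(1/2)^21 = 2^{1 − 21} = 1/1048576.
By linearity of expectation: E[X] = C(41, 7) · 2^{1 − 21} = 22481940 · 1/1048576 = 5620485/262144.
Numerically: E[X] ≈ 21.44045.

E[X] = C(41,7)·2^(1−C(7,2)) = 5620485/262144 ≈ 21.44045.


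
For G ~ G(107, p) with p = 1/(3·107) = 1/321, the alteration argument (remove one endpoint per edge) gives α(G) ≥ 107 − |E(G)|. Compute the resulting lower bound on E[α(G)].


E[|E(G)|] = C(107, 2)·p = 5671 · (1/321) = 53/3.
E[α(G)] ≥ n − E[|E(G)|] = 107 − 53/3 = 268/3.
Numerically: ≈ 89.3333.
(This is only a lower bound; the true E[α(G)] may be larger.)

E[α(G)] ≥ 268/3 ≈ 89.3333.


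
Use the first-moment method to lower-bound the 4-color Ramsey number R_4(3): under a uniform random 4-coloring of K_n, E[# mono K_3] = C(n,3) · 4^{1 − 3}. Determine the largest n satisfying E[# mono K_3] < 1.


We need C(n, 3) · 4^{1 − 3} < 1, i.e. C(n, 3) < 4^{3 − 1} = 16.
Check values of n near the boundary:
  n = 3: C(3, 3) = 1; 1 < 16? YES
  n = 4: C(4, 3) = 4; 4 < 16? YES
  n = 5: C(5, 3) = 10; 10 < 16? YES
  n = 6: C(6, 3) = 20; 20 < 16? NO
  n = 7: C(7, 3) = 35; 35 < 16? NO
  n = 8: C(8, 3) = 56; 56 < 16? NO
The largest n with C(n, 3) < 16 is n = 5 (where E[X] = 5/8 ≈ 0.625). Hence R_4(3) > 5, i.e. R_4(3) ≥ 6.

Largest n = 5; hence R_4(3) > 5.


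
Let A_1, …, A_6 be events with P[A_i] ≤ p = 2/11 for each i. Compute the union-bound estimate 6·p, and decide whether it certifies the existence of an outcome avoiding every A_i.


Union bound: P[∪_{i=1}^{6} A_i] ≤ Σ_i P[A_i] ≤ 6·p = 6·(2/11) = 12/11.
Numerically: 12/11 ≈ 1.091.
Is 12/11 < 1? NO.
Since the bound 12/11 is ≥ 1, the union bound is uninformative here; it does NOT by itself certify existence.

6·p = 12/11 ≈ 1.091; existence NOT certified by the union bound.


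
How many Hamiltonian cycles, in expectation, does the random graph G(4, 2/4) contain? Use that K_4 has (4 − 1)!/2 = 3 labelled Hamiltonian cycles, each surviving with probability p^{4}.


K_4 has (4 − 1)!/2 = 3 labelled Hamiltonian cycles.
For each such Hamiltonian cycle H, let X_H = 1 if all 4 edges of H are present in G. Then P[X_H = 1] = p^{4} = (1/2)^{4} = 1/16.
By linearity: E[X] = Σ_H E[X_H] = 3 · p^{4} = 3 · 1/16 = 3/16.
Numerically: E[X] ≈ 0.188.

E[X] = 3 · (1/2)^{4} = 3/16 ≈ 0.188.


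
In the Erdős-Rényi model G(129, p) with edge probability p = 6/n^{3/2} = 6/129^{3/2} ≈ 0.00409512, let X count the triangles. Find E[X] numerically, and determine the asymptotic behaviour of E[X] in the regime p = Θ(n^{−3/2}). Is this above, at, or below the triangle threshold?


Number of potential triangles: C(129, 3) = 349504.
Each occurs with probability p³ ≈ (0.00409512)³ ≈ 6.86752193e-08.
By linearity: E[X] = C(129, 3)·p³ ≈ 349504 · 6.86752193e-08 ≈ 0.024002.
Since α = 3/2 > 1, p = c/n^{3/2} = o(1/n) is below the triangle threshold p ~ 1/n. Asymptotically E[X] ~ (c³/6)·n^{3(1−α)} = (6³/6)·n^{-1.5} → 0, so by Markov's inequality G has no triangles w.h.p.

E[X] ≈ 0.024002; in regime p = Θ(1/n^{3/2}) E[X] tends to 0 (below the triangle threshold p ~ 1/n).


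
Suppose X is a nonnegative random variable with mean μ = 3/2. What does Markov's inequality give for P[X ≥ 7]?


μ = E[X] = 3/2, a = 7.
Markov: P[X ≥ 7] ≤ μ/a = (3/2)/7 = 3/14.
Numerically: ≈ 0.214286.
(Since a = 7 > μ = 1.500000, the bound 3/14 is < 1 and informative.)

P[X ≥ 7] ≤ 3/14 ≈ 0.214286.


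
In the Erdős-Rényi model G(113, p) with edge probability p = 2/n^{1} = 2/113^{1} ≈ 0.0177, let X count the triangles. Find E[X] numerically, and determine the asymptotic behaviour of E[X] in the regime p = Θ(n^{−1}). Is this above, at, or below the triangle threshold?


Number of potential triangles: C(113, 3) = 234136.
Each occurs with probability p³ ≈ (0.0177)³ ≈ 5.544401e-06.
By linearity: E[X] = C(113, 3)·p³ ≈ 234136 · 5.544401e-06 ≈ 1.2981.
Here α = 1, so p = 2/n is exactly at the triangle threshold p ~ 1/n. Asymptotically E[X] → c³/6 = 2³/6 = 4/3 ≈ 1.3333, a bounded constant. In this regime the triangle count is asymptotically Poisson(c³/6).

E[X] ≈ 1.2981; in regime p = Θ(1/n^{1}) E[X] stays bounded (at the triangle threshold p ~ 1/n).


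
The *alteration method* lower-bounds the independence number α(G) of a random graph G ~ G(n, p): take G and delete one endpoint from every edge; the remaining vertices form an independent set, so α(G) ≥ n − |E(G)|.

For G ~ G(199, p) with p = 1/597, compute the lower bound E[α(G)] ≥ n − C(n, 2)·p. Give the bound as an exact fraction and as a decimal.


E[|E(G)|] = C(199, 2)·p = 19701 · (1/597) = 33.
E[α(G)] ≥ n − E[|E(G)|] = 199 − 33 = 166.
Numerically: ≈ 166.000000.
(This is only a lower bound; the true E[α(G)] may be larger.)

E[α(G)] ≥ 166 ≈ 166.000000.


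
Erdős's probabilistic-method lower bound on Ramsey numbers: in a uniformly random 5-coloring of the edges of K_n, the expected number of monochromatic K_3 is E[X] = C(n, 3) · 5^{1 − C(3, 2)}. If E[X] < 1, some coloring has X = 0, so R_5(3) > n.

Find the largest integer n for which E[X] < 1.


We need C(n, 3) · 5^{1 − 3} < 1, i.e. C(n, 3) < 5^{3 − 1} = 25.
Check values of n near the boundary:
  n = 3: C(3, 3) = 1; 1 < 25? YES
  n = 4: C(4, 3) = 4; 4 < 25? YES
  n = 5: C(5, 3) = 10; 10 < 25? YES
  n = 6: C(6, 3) = 20; 20 < 25? YES
  n = 7: C(7, 3) = 35; 35 < 25? NO
  n = 8: C(8, 3) = 56; 56 < 25? NO
  n = 9: C(9, 3) = 84; 84 < 25? NO
The largest n with C(n, 3) < 25 is n = 6 (where E[X] = 4/5 ≈ 0.8000). Hence R_5(3) > 6, i.e. R_5(3) ≥ 7.

Largest n = 6; hence R_5(3) > 6.


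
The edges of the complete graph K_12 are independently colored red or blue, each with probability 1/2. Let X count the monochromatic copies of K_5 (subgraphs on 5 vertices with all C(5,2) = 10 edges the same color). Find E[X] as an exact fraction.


Let X = Σ_S X_S over the C(12, 5) = 792 subsets S of size 5, where X_S = 1 if the K_5 on S is monochromatic.
For a fixed S, the K_5 on S has C(5, 2) = 10 edges. P[all 10 edges red] = (1/2)^10, and likewise for blue, so P[monochromatic] = 2·(1/2)^10 = 2^{1 − 10} = 1/512.
By linearity: E[X] = C(12, 5) · 2^{1 − 10} = 792 · 1/512 = 99/64.
Numerically: E[X] ≈ 1.54688.

E[X] = C(12,5)·2^(1−C(5,2)) = 99/64 ≈ 1.54688.


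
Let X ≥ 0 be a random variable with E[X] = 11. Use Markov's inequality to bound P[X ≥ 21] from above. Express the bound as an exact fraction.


μ = E[X] = 11, a = 21.
Markov: P[X ≥ 21] ≤ μ/a = (11)/21 = 11/21.
Numerically: ≈ 0.523810.
(Since a = 21 > μ = 11.000000, the bound 11/21 is < 1 and informative.)

P[X ≥ 21] ≤ 11/21 ≈ 0.523810.


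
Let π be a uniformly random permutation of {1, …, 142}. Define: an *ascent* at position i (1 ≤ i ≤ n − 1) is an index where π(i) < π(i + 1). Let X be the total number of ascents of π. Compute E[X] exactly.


Write X = Σ X_I over i = 1, …, 141, with X_I the indicator of one ascent.
There are 141 indicators.
For each fixed i, the pair (π(i), π(i+1)) is a uniformly random ordered pair of distinct values from {1, …, 142}; by symmetry P[π(i) < π(i+1)] = 1/2.
By linearity: E[X] = 141 · (1/2) = (142 − 1) · (1/2) = 141/2 ≈ 70.50000.

E[X] = 141/2 = 70.50000.


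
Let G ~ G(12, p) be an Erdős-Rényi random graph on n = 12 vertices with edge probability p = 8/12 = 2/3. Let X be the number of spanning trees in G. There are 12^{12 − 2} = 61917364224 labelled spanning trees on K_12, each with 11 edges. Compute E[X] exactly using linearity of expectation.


K_12 has 12^{12 − 2} = 61917364224 labelled spanning trees.
For each such spanning tree H, let X_H = 1 if all 11 edges of H are present in G. Then P[X_H = 1] = p^{11} = (2/3)^{11} = 2048/177147.
By linearity of expectation: E[X] = Σ_H E[X_H] = 61917364224 · p^{11} = 61917364224 · 2048/177147 = 2147483648/3.
Numerically: E[X] ≈ 7.15828e+08.

E[X] = 61917364224 · (2/3)^{11} = 2147483648/3 ≈ 7.15828e+08.


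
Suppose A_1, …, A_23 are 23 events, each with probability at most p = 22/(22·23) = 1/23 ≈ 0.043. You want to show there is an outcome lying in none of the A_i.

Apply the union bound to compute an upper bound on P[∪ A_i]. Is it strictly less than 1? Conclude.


Union bound: P[∪_{i=1}^{23} A_i] ≤ Σ_i P[A_i] ≤ 23·p = 23·(1/23) = 1.
Numerically: 1 ≈ 1.000.
Is 1 < 1? NO.
Since the bound 1 is ≥ 1, the union bound is uninformative here; it does NOT by itself certify existence.

23·p = 1 ≈ 1.000; existence NOT certified by the union bound.


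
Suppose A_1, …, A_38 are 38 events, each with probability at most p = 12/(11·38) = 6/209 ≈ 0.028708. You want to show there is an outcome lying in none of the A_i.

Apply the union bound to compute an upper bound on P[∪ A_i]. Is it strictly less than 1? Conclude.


Union bound: P[∪_{i=1}^{38} A_i] ≤ Σ_i P[A_i] ≤ 38·p = 38·(6/209) = 12/11.
Numerically: 12/11 ≈ 1.090909.
Is 12/11 < 1? NO.
Since the bound 12/11 is ≥ 1, the union bound is uninformative here; it does NOT by itself certify existence.

38·p = 12/11 ≈ 1.090909; existence NOT certified by the union bound.


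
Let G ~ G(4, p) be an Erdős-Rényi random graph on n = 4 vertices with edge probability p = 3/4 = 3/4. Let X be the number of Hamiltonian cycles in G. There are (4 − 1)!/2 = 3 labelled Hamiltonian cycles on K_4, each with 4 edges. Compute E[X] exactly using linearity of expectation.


K_4 has (4 − 1)!/2 = 3 labelled Hamiltonian cycles.
For each such Hamiltonian cycle H, let X_H = 1 if all 4 edges of H are present in G. Then P[X_H = 1] = p^{4} = (3/4)^{4} = 81/256.
By linearity: E[X] = Σ_H E[X_H] = 3 · p^{4} = 3 · 81/256 = 243/256.
Numerically: E[X] ≈ 0.94922.

E[X] = 3 · (3/4)^{4} = 243/256 ≈ 0.94922.


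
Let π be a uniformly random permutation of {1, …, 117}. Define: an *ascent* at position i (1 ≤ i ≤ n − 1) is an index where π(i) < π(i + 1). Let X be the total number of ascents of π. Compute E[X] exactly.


Write X = Σ X_I over i = 1, …, 116, with X_I the indicator of one ascent.
There are 116 indicators.
For each fixed i, the pair (π(i), π(i+1)) is a uniformly random ordered pair of distinct values from {1, …, 117}; by symmetry P[π(i) < π(i+1)] = 1/2.
By linearity: E[X] = 116 · (1/2) = (117 − 1) · (1/2) = 58 ≈ 58.00000.

E[X] = 58 = 58.00000.


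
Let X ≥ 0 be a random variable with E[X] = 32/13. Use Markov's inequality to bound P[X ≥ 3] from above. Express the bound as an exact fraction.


μ = E[X] = 32/13, a = 3.
Markov: P[X ≥ 3] ≤ μ/a = (32/13)/3 = 32/39.
Numerically: ≈ 0.820513.
(Since a = 3 > μ = 2.461538, the bound 32/39 is < 1 and informative.)

P[X ≥ 3] ≤ 32/39 ≈ 0.820513.


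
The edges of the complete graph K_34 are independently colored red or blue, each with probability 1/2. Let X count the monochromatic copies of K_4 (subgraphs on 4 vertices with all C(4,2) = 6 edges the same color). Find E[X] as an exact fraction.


Let X = Σ_S X_S over the C(34, 4) = 46376 subsets S of size 4, where X_S = 1 if the K_4 on S is monochromatic.
For a fixed S, the K_4 on S has C(4, 2) = 6 edges. P[all 6 edges red] = (1/2)^6, and likewise for blue, so P[monochromatic] = 2·(1/2)^6 = 2^{1 − 6} = 1/32.
Summing: E[X] = C(34, 4) · 2^{1 − 6} = 46376 · 1/32 = 5797/4.
Numerically: E[X] ≈ 1449.250.

E[X] = C(34,4)·2^(1−C(4,2)) = 5797/4 ≈ 1449.250.


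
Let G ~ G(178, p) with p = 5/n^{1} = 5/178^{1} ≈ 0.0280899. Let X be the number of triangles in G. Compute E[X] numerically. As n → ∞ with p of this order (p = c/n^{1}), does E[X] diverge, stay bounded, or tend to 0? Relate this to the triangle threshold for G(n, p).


Number of potential triangles: C(178, 3) = 924176.
Each occurs with probability p³ ≈ (0.0280899)³ ≈ 2.21640952e-05.
By linearity: E[X] = C(178, 3)·p³ ≈ 924176 · 2.21640952e-05 ≈ 20.483525.
Here α = 1, so p = 5/n is exactly at the triangle threshold p ~ 1/n. Asymptotically E[X] → c³/6 = 5³/6 = 125/6 ≈ 20.833333, a bounded constant. In this regime the triangle count is asymptotically Poisson(c³/6).

E[X] ≈ 20.483525; in regime p = Θ(1/n^{1}) E[X] stays bounded (at the triangle threshold p ~ 1/n).


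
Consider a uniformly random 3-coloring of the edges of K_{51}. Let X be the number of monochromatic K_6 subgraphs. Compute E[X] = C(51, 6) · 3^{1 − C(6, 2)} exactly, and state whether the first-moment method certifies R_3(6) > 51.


E[X] = C(51, 6) · 3^{1 − 15} = 18009460 · 3^{−14} = 18009460/4782969.
As a reduced fraction: E[X] = 18009460/4782969 ≈ 3.765331.
Is E[X] < 1? NO.
Since E[X] ≥ 1, the first-moment bound is inconclusive at n = 51; it does NOT by itself certify R_3(6) > 51.

E[X] = 18009460/4782969 ≈ 3.765331; E[X] ≥ 1; first-moment method inconclusive here.


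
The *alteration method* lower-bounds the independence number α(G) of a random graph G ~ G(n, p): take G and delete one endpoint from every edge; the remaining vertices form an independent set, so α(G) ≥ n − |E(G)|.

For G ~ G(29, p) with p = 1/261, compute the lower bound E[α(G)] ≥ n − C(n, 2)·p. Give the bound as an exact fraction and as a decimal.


E[|E(G)|] = C(29, 2)·p = 406 · (1/261) = 14/9.
E[α(G)] ≥ n − E[|E(G)|] = 29 − 14/9 = 247/9.
Numerically: ≈ 27.4444.
(This is only a lower bound; the true E[α(G)] may be larger.)

E[α(G)] ≥ 247/9 ≈ 27.4444.


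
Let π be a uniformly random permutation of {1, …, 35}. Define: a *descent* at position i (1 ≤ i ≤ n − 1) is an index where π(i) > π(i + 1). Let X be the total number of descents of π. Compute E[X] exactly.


Write X = Σ X_I over i = 1, …, 34, with X_I the indicator of one descent.
There are 34 indicators.
For each fixed i, the pair (π(i), π(i+1)) is a uniformly random ordered pair of distinct values from {1, …, 35}; by symmetry P[π(i) > π(i+1)] = 1/2.
By linearity: E[X] = 34 · (1/2) = (35 − 1) · (1/2) = 17 ≈ 17.00000.

E[X] = 17 = 17.00000.


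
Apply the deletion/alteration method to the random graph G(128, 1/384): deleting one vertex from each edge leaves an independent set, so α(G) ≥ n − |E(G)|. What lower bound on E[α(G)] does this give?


E[|E(G)|] = C(128, 2)·p = 8128 · (1/384) = 127/6.
E[α(G)] ≥ n − E[|E(G)|] = 128 − 127/6 = 641/6.
Numerically: ≈ 106.83333.
(This is only a lower bound; the true E[α(G)] may be larger.)

E[α(G)] ≥ 641/6 ≈ 106.83333.


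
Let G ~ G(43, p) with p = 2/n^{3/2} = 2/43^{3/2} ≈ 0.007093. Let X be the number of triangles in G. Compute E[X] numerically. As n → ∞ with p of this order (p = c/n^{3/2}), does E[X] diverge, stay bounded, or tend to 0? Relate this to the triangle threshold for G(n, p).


Number of potential triangles: C(43, 3) = 12341.
Each occurs with probability p³ ≈ (0.007093)³ ≈ 3.5684691e-07.
By linearity: E[X] = C(43, 3)·p³ ≈ 12341 · 3.5684691e-07 ≈ 0.00440.
Since α = 3/2 > 1, p = c/n^{3/2} = o(1/n) is below the triangle threshold p ~ 1/n. Asymptotically E[X] ~ (c³/6)·n^{3(1−α)} = (2³/6)·n^{-1.5} → 0, so by Markov's inequality G has no triangles w.h.p.

E[X] ≈ 0.00440; in regime p = Θ(1/n^{3/2}) E[X] tends to 0 (below the triangle threshold p ~ 1/n).


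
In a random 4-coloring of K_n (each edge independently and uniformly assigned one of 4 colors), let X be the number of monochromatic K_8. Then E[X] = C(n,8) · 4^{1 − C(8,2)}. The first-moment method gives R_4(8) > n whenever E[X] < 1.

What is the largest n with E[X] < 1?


We need C(n, 8) · 4^{1 − 28} < 1, i.e. C(n, 8) < 4^{28 − 1} = 18014398509481984.
Check values of n near the boundary:
  n = 407: C(407, 8) = 17424959239309050; 17424959239309050 < 18014398509481984? YES
  n = 408: C(408, 8) = 17773458424095231; 17773458424095231 < 18014398509481984? YES
  n = 409: C(409, 8) = 18128041135797879; 18128041135797879 < 18014398509481984? NO
  n = 410: C(410, 8) = 18488798173326195; 18488798173326195 < 18014398509481984? NO
  n = 411: C(411, 8) = 18855821462126715; 18855821462126715 < 18014398509481984? NO
The largest n with C(n, 8) < 18014398509481984 is n = 408 (where E[X] = 17773458424095231/18014398509481984 ≈ 0.98663). Hence R_4(8) > 408, i.e. R_4(8) ≥ 409.

Largest n = 408; hence R_4(8) > 408.


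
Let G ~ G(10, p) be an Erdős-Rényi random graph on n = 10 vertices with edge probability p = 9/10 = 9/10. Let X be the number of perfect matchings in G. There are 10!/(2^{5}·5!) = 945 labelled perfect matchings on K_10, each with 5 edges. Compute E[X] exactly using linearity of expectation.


K_10 has 10!/(2^{5}·5!) = 945 labelled perfect matchings.
For each such perfect matching H, let X_H = 1 if all 5 edges of H are present in G. Then P[X_H = 1] = p^{5} = (9/10)^{5} = 59049/100000.
By linearity of expectation: E[X] = Σ_H E[X_H] = 945 · p^{5} = 945 · 59049/100000 = 11160261/20000.
Numerically: E[X] ≈ 558.01.

E[X] = 945 · (9/10)^{5} = 11160261/20000 ≈ 558.01.


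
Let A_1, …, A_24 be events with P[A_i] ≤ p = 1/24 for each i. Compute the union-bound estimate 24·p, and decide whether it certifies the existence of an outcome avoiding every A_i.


Union bound: P[∪_{i=1}^{24} A_i] ≤ Σ_i P[A_i] ≤ 24·p = 24·(1/24) = 1.
Numerically: 1 ≈ 1.0000000.
Is 1 < 1? NO.
Since the bound 1 is ≥ 1, the union bound is uninformative here; it does NOT by itself certify existence.

24·p = 1 ≈ 1.0000000; existence NOT certified by the union bound.


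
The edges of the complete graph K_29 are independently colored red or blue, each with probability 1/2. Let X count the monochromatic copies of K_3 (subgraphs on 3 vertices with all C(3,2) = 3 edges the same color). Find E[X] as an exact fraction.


Let X = Σ_S X_S over the C(29, 3) = 3654 subsets S of size 3, where X_S = 1 if the K_3 on S is monochromatic.
For a fixed S, the K_3 on S has C(3, 2) = 3 edges. P[all 3 edges red] = (1/2)^3, and likewise for blue, so P[monochromatic] = 2·(1/2)^3 = 2^{1 − 3} = 1/4.
Summing: E[X] = C(29, 3) · 2^{1 − 3} = 3654 · 1/4 = 1827/2.
Numerically: E[X] ≈ 913.500000.

E[X] = C(29,3)·2^(1−C(3,2)) = 1827/2 ≈ 913.500000.


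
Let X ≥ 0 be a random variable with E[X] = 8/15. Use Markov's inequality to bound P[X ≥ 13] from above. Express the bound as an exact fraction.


μ = E[X] = 8/15, a = 13.
Markov: P[X ≥ 13] ≤ μ/a = (8/15)/13 = 8/195.
Numerically: ≈ 0.0410.
(Since a = 13 > μ = 0.5333, the bound 8/195 is < 1 and informative.)

P[X ≥ 13] ≤ 8/195 ≈ 0.0410.


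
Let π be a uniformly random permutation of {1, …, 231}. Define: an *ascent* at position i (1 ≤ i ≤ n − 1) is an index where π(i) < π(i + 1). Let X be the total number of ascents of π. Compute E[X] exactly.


Write X = Σ X_I over i = 1, …, 230, with X_I the indicator of one ascent.
There are 230 indicators.
For each fixed i, the pair (π(i), π(i+1)) is a uniformly random ordered pair of distinct values from {1, …, 231}; by symmetry P[π(i) < π(i+1)] = 1/2.
By linearity: E[X] = 230 · (1/2) = (231 − 1) · (1/2) = 115 ≈ 115.00000.

E[X] = 115 = 115.00000.


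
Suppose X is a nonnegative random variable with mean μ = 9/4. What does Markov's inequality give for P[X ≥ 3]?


μ = E[X] = 9/4, a = 3.
Markov: P[X ≥ 3] ≤ μ/a = (9/4)/3 = 3/4.
Numerically: ≈ 0.7500.
(Since a = 3 > μ = 2.2500, the bound 3/4 is < 1 and informative.)

P[X ≥ 3] ≤ 3/4 ≈ 0.7500.


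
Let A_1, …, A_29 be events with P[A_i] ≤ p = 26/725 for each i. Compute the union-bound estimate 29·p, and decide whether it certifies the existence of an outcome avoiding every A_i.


Union bound: P[∪_{i=1}^{29} A_i] ≤ Σ_i P[A_i] ≤ 29·p = 29·(26/725) = 26/25.
Numerically: 26/25 ≈ 1.0400000.
Is 26/25 < 1? NO.
Since the bound 26/25 is ≥ 1, the union bound is uninformative here; it does NOT by itself certify existence.

29·p = 26/25 ≈ 1.0400000; existence NOT certified by the union bound.


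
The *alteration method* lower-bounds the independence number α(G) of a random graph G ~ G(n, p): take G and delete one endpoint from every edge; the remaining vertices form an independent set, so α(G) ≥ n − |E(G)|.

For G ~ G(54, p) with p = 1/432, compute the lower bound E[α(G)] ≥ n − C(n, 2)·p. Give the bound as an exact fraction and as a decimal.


E[|E(G)|] = C(54, 2)·p = 1431 · (1/432) = 53/16.
E[α(G)] ≥ n − E[|E(G)|] = 54 − 53/16 = 811/16.
Numerically: ≈ 50.6875.
(This is only a lower bound; the true E[α(G)] may be larger.)

E[α(G)] ≥ 811/16 ≈ 50.6875.


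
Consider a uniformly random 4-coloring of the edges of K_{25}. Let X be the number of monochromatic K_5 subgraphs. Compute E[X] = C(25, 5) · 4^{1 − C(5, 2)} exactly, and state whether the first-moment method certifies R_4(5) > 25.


E[X] = C(25, 5) · 4^{1 − 10} = 53130 · 4^{−9} = 53130/262144.
As a reduced fraction: E[X] = 26565/131072 ≈ 0.20267.
Is E[X] < 1? YES.
Since E[X] < 1, there exists a 4-coloring of K_{25} with no monochromatic K_5; hence R_4(5) > 25.

E[X] = 26565/131072 ≈ 0.20267; E[X] < 1, so R_4(5) > 25.


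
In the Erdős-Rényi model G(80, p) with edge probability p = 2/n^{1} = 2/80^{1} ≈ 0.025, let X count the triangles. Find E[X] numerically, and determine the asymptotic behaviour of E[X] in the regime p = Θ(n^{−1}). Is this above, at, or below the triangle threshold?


Number of potential triangles: C(80, 3) = 82160.
Each occurs with probability p³ ≈ (0.025)³ ≈ 1.5625000e-05.
By linearity: E[X] = C(80, 3)·p³ ≈ 82160 · 1.5625000e-05 ≈ 1.28375.
Here α = 1, so p = 2/n is exactly at the triangle threshold p ~ 1/n. Asymptotically E[X] → c³/6 = 2³/6 = 4/3 ≈ 1.33333, a bounded constant. In this regime the triangle count is asymptotically Poisson(c³/6).

E[X] ≈ 1.28375; in regime p = Θ(1/n^{1}) E[X] stays bounded (at the triangle threshold p ~ 1/n).


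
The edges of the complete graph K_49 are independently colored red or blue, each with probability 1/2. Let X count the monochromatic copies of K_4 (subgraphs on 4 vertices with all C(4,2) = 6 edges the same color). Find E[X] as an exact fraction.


Let X = Σ_S X_S over the C(49, 4) = 211876 subsets S of size 4, where X_S = 1 if the K_4 on S is monochromatic.
For a fixed S, the K_4 on S has C(4, 2) = 6 edges. P[all 6 edges red] = (1/2)^6, and likewise for blue, so P[monochromatic] = 2·(1/2)^6 = 2^{1 − 6} = 1/32.
By linearity: E[X] = C(49, 4) · 2^{1 − 6} = 211876 · 1/32 = 52969/8.
Numerically: E[X] ≈ 6621.125.

E[X] = C(49,4)·2^(1−C(4,2)) = 52969/8 ≈ 6621.125.


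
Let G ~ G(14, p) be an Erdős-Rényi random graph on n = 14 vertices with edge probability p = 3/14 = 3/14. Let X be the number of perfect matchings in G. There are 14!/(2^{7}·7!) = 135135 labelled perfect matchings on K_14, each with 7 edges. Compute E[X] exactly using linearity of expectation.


K_14 has 14!/(2^{7}·7!) = 135135 labelled perfect matchings.
For each such perfect matching H, let X_H = 1 if all 7 edges of H are present in G. Then P[X_H = 1] = p^{7} = (3/14)^{7} = 2187/105413504.
By linearity of expectation: E[X] = Σ_H E[X_H] = 135135 · p^{7} = 135135 · 2187/105413504 = 42220035/15059072.
Numerically: E[X] ≈ 2.80363.

E[X] = 135135 · (3/14)^{7} = 42220035/15059072 ≈ 2.80363.


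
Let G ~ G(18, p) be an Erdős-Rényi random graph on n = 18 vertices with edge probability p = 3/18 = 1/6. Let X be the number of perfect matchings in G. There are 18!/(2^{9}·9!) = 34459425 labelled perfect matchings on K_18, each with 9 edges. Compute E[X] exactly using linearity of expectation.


K_18 has 18!/(2^{9}·9!) = 34459425 labelled perfect matchings.
For each such perfect matching H, let X_H = 1 if all 9 edges of H are present in G. Then P[X_H = 1] = p^{9} = (1/6)^{9} = 1/10077696.
Summing the indicators: E[X] = Σ_H E[X_H] = 34459425 · p^{9} = 34459425 · 1/10077696 = 425425/124416.
Numerically: E[X] ≈ 3.42.

E[X] = 34459425 · (1/6)^{9} = 425425/124416 ≈ 3.42.


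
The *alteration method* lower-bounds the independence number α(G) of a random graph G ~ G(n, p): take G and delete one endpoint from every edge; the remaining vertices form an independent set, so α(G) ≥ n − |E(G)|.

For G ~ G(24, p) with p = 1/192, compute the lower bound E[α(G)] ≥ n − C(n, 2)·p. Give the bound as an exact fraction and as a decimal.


E[|E(G)|] = C(24, 2)·p = 276 · (1/192) = 23/16.
E[α(G)] ≥ n − E[|E(G)|] = 24 − 23/16 = 361/16.
Numerically: ≈ 22.56250.
(This is only a lower bound; the true E[α(G)] may be larger.)

E[α(G)] ≥ 361/16 ≈ 22.56250.


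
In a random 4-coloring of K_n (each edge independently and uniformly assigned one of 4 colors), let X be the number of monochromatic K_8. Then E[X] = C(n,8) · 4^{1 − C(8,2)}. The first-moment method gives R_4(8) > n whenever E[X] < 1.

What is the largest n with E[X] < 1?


We need C(n, 8) · 4^{1 − 28} < 1, i.e. C(n, 8) < 4^{28 − 1} = 18014398509481984.
Check values of n near the boundary:
  n = 407: C(407, 8) = 17424959239309050; 17424959239309050 < 18014398509481984? YES
  n = 408: C(408, 8) = 17773458424095231; 17773458424095231 < 18014398509481984? YES
  n = 409: C(409, 8) = 18128041135797879; 18128041135797879 < 18014398509481984? NO
The largest n with C(n, 8) < 18014398509481984 is n = 408 (where E[X] = 17773458424095231/18014398509481984 ≈ 0.9866). Hence R_4(8) > 408, i.e. R_4(8) ≥ 409.

Largest n = 408; hence R_4(8) > 408.


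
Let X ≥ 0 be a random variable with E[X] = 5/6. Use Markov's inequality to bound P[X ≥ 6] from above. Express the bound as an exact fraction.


μ = E[X] = 5/6, a = 6.
Markov: P[X ≥ 6] ≤ μ/a = (5/6)/6 = 5/36.
Numerically: ≈ 0.13889.
(Since a = 6 > μ = 0.83333, the bound 5/36 is < 1 and informative.)

P[X ≥ 6] ≤ 5/36 ≈ 0.13889.


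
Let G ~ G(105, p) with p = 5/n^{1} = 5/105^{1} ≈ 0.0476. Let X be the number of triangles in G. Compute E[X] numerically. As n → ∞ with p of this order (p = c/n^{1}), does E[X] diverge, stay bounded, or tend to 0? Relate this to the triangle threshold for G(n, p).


Number of potential triangles: C(105, 3) = 187460.
Each occurs with probability p³ ≈ (0.0476)³ ≈ 1.07980e-04.
By linearity: E[X] = C(105, 3)·p³ ≈ 187460 · 1.07980e-04 ≈ 20.242.
Here α = 1, so p = 5/n is exactly at the triangle threshold p ~ 1/n. Asymptotically E[X] → c³/6 = 5³/6 = 125/6 ≈ 20.833, a bounded constant. In this regime the triangle count is asymptotically Poisson(c³/6).

E[X] ≈ 20.242; in regime p = Θ(1/n^{1}) E[X] stays bounded (at the triangle threshold p ~ 1/n).


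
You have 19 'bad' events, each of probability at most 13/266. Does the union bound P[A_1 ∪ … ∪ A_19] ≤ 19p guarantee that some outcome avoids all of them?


Union bound: P[∪_{i=1}^{19} A_i] ≤ Σ_i P[A_i] ≤ 19·p = 19·(13/266) = 13/14.
Numerically: 13/14 ≈ 0.9286.
Is 13/14 < 1? YES.
Since P[∪ A_i] ≤ 13/14 < 1, the complement has P[∩ A_i^c] ≥ 1 − 13/14 = 1/14 > 0, so some outcome avoids every A_i.

19·p = 13/14 ≈ 0.9286; existence CERTIFIED by the union bound.


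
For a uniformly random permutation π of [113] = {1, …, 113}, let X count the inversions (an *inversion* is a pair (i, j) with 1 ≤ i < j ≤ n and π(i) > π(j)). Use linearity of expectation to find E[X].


Write X = Σ X_I over the C(113, 2) = 6328 pairs i < j, with X_I the indicator of one inversion.
There are 6328 indicators.
For each fixed pair i < j, the values π(i) and π(j) are two distinct elements of {1, …, 113} in uniformly random order; by symmetry P[π(i) > π(j)] = 1/2.
By linearity: E[X] = 6328 · (1/2) = C(113, 2) · (1/2) = 6328/2 = 3164 ≈ 3164.00000.

E[X] = 3164 = 3164.00000.


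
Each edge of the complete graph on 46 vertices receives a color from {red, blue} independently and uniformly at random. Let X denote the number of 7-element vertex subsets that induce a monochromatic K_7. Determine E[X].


Let X = Σ_S X_S over the C(46, 7) = 53524680 subsets S of size 7, where X_S = 1 if the K_7 on S is monochromatic.
For a fixed S, the K_7 on S has C(7, 2) = 21 edges. P[all 21 edges red] = (1/2)^21, and likewise for blue, so P[monochromatic] = 2·(1/2)^21 = 2^{1 − 21} = 1/1048576.
By linearity of expectation: E[X] = C(46, 7) · 2^{1 − 21} = 53524680 · 1/1048576 = 6690585/131072.
Numerically: E[X] ≈ 51.045113.

E[X] = C(46,7)·2^(1−C(7,2)) = 6690585/131072 ≈ 51.045113.


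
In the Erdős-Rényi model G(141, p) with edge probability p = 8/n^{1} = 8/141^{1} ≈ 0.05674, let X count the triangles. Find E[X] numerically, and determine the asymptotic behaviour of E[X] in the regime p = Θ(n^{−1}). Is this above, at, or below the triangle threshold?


Number of potential triangles: C(141, 3) = 457310.
Each occurs with probability p³ ≈ (0.05674)³ ≈ 1.826470e-04.
By linearity: E[X] = C(141, 3)·p³ ≈ 457310 · 1.826470e-04 ≈ 83.5263.
Here α = 1, so p = 8/n is exactly at the triangle threshold p ~ 1/n. Asymptotically E[X] → c³/6 = 8³/6 = 256/3 ≈ 85.3333, a bounded constant. In this regime the triangle count is asymptotically Poisson(c³/6).

E[X] ≈ 83.5263; in regime p = Θ(1/n^{1}) E[X] stays bounded (at the triangle threshold p ~ 1/n).


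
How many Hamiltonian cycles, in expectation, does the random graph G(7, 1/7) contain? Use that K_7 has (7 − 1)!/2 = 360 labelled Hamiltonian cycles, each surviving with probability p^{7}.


K_7 has (7 − 1)!/2 = 360 labelled Hamiltonian cycles.
For each such Hamiltonian cycle H, let X_H = 1 if all 7 edges of H are present in G. Then P[X_H = 1] = p^{7} = (1/7)^{7} = 1/823543.
By linearity of expectation: E[X] = Σ_H E[X_H] = 360 · p^{7} = 360 · 1/823543 = 360/823543.
Numerically: E[X] ≈ 0.0004371.

E[X] = 360 · (1/7)^{7} = 360/823543 ≈ 0.0004371.


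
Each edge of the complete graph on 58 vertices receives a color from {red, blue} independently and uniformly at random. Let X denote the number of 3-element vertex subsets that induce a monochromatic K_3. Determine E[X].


Let X = Σ_S X_S over the C(58, 3) = 30856 subsets S of size 3, where X_S = 1 if the K_3 on S is monochromatic.
For a fixed S, the K_3 on S has C(3, 2) = 3 edges. P[all 3 edges red] = (1/2)^3, and likewise for blue, so P[monochromatic] = 2·(1/2)^3 = 2^{1 − 3} = 1/4.
By linearity of expectation: E[X] = C(58, 3) · 2^{1 − 3} = 30856 · 1/4 = 7714.
Numerically: E[X] ≈ 7714.000000.

E[X] = C(58,3)·2^(1−C(3,2)) = 7714 ≈ 7714.000000.
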